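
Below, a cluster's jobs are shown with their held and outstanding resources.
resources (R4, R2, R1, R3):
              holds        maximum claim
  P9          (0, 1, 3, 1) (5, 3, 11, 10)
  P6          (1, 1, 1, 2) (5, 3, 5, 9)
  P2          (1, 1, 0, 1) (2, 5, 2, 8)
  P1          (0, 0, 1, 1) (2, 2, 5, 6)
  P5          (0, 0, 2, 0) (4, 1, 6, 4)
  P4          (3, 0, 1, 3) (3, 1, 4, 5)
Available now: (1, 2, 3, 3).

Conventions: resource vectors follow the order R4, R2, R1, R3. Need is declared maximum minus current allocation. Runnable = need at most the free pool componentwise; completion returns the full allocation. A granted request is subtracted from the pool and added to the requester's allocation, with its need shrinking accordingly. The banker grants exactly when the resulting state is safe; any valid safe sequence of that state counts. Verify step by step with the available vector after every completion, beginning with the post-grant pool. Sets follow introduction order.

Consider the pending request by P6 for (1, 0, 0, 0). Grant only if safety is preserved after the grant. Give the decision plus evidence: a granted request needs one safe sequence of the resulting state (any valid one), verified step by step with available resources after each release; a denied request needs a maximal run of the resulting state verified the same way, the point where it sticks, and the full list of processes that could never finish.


GRANT — the state after the grant stays safe, e.g. via P4, P1, P6, P5, P9, P2.
Key observation: with (0, 2, 3, 3) left after the transfer, P4 can run at once — the state stays safe.
Verifying the post-grant state step by step:
  pool = (0, 2, 3, 3)
  P4 needs (0, 1, 3, 2) <= (0, 2, 3, 3) -> finishes; pool += (3, 0, 1, 3) = (3, 2, 4, 6)
  P1 needs (2, 2, 4, 5) <= (3, 2, 4, 6) -> finishes; pool += (0, 0, 1, 1) = (3, 2, 5, 7)
  P6 needs (3, 2, 4, 7) <= (3, 2, 5, 7) -> finishes; pool += (2, 1, 1, 2) = (5, 3, 6, 9)
  P5 needs (4, 1, 4, 4) <= (5, 3, 6, 9) -> finishes; pool += (0, 0, 2, 0) = (5, 3, 8, 9)
  P9 needs (5, 2, 8, 9) <= (5, 3, 8, 9) -> finishes; pool += (0, 1, 3, 1) = (5, 4, 11, 10)
  P2 needs (1, 4, 2, 7) <= (5, 4, 11, 10) -> finishes; pool += (1, 1, 0, 1) = (6, 5, 11, 11)


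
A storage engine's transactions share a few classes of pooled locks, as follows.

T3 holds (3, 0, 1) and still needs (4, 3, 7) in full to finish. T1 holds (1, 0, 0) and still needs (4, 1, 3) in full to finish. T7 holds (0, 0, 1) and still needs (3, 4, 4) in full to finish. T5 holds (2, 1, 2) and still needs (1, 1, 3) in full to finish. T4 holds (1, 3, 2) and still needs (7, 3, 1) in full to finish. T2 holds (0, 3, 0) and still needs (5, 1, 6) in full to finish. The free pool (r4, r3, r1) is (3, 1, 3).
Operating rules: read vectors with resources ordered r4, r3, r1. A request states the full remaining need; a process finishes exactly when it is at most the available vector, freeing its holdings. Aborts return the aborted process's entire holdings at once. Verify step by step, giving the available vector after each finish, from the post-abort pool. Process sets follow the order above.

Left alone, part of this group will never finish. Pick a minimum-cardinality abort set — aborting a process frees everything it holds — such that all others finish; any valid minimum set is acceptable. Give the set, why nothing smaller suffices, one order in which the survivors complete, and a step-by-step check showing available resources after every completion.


Minimum abort set: T3.
Key observation: T2 had no path to completion before; after the abort of T3 ((3, 0, 1) returned), step 3 is where it fits.
No smaller set exists: with zero aborts the deadlock remains.
Survivors finish in the order: T5, T1, T2, T7, T4. Verifying each step (pool after the aborts first):
  pool = (6, 1, 4)
  T5 needs (1, 1, 3) <= (6, 1, 4) -> finishes; pool += (2, 1, 2) = (8, 2, 6)
  T1 needs (4, 1, 3) <= (8, 2, 6) -> finishes; pool += (1, 0, 0) = (9, 2, 6)
  T2 needs (5, 1, 6) <= (9, 2, 6) -> finishes; pool += (0, 3, 0) = (9, 5, 6)
  T7 needs (3, 4, 4) <= (9, 5, 6) -> finishes; pool += (0, 0, 1) = (9, 5, 7)
  T4 needs (7, 3, 1) <= (9, 5, 7) -> finishes; pool += (1, 3, 2) = (10, 8, 9)


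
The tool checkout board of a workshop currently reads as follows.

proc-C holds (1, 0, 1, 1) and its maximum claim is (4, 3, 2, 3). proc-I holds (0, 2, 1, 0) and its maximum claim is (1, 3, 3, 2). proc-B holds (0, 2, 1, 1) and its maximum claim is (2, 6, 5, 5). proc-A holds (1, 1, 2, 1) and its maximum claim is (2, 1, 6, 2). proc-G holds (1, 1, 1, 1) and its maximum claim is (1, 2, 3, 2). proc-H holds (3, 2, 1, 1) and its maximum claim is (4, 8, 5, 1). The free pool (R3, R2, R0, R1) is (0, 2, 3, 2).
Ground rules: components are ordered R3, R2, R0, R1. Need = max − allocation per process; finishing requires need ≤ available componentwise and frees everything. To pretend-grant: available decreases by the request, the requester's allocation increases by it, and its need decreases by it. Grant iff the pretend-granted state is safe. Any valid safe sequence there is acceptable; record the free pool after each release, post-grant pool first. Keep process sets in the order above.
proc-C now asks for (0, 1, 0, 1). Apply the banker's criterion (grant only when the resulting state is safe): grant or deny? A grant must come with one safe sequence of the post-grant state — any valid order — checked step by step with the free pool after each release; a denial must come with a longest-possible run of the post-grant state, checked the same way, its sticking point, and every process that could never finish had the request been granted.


DENY — the pretend-granted state is unsafe.
Key observation: after proc-G, proc-I, proc-A the pool peaks at (2, 5, 7, 3), and each blocked process is short somewhere: proc-C on R3; proc-B on R1; proc-H on R2.
Pretend the grant happened; the run proc-G, proc-I, proc-A goes as far as possible. Walking it through:
  pool = (0, 1, 3, 1)
  proc-G: need (0, 1, 2, 1) fits (0, 1, 3, 1); releases (1, 1, 1, 1), pool now (1, 2, 4, 2)
  proc-I: need (1, 1, 2, 2) fits (1, 2, 4, 2); releases (0, 2, 1, 0), pool now (1, 4, 5, 2)
  proc-A: need (1, 0, 4, 1) fits (1, 4, 5, 2); releases (1, 1, 2, 1), pool now (2, 5, 7, 3)
  blocked: proc-C wants (3, 2, 1, 1), pool (2, 5, 7, 3) — not enough R3
  blocked: proc-B wants (2, 4, 4, 4), pool (2, 5, 7, 3) — not enough R1
  blocked: proc-H wants (1, 6, 4, 0), pool (2, 5, 7, 3) — not enough R2
Post-grant, the permanently blocked set is proc-C, proc-B and proc-H.


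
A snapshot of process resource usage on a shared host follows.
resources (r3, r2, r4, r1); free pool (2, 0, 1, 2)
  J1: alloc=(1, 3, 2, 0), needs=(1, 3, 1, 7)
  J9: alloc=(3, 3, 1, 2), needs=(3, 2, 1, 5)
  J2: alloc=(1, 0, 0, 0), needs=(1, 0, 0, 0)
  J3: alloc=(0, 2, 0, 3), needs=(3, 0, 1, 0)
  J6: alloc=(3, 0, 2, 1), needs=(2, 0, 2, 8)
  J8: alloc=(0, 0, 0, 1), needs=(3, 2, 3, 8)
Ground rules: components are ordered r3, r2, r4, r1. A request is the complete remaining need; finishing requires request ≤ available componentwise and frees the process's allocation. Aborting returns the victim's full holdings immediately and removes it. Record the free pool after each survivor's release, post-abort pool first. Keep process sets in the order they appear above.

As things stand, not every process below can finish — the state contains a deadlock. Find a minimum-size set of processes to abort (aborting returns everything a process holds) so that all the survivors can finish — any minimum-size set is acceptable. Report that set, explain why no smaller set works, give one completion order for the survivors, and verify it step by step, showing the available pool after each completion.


Minimum abort set: J8.
Key observation: the deadlocked J6 becomes finishable only because J8 released (0, 0, 0, 1); it completes at step 4 below.
Why nothing smaller works: aborting no one leaves the state deadlocked as given.
The survivors complete as J2, J3, J9, J6, J1. Check, step by step (starting from the post-abort pool):
  pool = (2, 0, 1, 3)
  J2: need (1, 0, 0, 0) fits (2, 0, 1, 3); releases (1, 0, 0, 0), pool now (3, 0, 1, 3)
  J3: need (3, 0, 1, 0) fits (3, 0, 1, 3); releases (0, 2, 0, 3), pool now (3, 2, 1, 6)
  J9: need (3, 2, 1, 5) fits (3, 2, 1, 6); releases (3, 3, 1, 2), pool now (6, 5, 2, 8)
  J6: need (2, 0, 2, 8) fits (6, 5, 2, 8); releases (3, 0, 2, 1), pool now (9, 5, 4, 9)
  J1: need (1, 3, 1, 7) fits (9, 5, 4, 9); releases (1, 3, 2, 0), pool now (10, 8, 6, 9)


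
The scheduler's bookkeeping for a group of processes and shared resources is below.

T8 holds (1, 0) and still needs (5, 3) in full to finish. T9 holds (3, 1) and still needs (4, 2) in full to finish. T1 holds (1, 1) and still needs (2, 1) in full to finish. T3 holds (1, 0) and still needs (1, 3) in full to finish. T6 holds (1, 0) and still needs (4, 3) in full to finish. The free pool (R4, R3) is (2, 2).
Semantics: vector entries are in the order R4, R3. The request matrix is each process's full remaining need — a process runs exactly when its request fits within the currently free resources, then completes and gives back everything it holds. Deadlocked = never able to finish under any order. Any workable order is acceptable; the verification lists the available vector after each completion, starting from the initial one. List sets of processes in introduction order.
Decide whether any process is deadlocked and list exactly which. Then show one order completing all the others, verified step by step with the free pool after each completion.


The deadlocked set is empty.
Key observation: no deadlock: T1 fits now, and the freed resources carry the rest through.
The rest can finish in the order T1, T3, T6, T9, T8. Check, step by step:
  pool = (2, 2)
  run T1 (needs (2, 1), free (2, 2)); after release of (1, 1) the pool is (3, 3)
  run T3 (needs (1, 3), free (3, 3)); after release of (1, 0) the pool is (4, 3)
  run T6 (needs (4, 3), free (4, 3)); after release of (1, 0) the pool is (5, 3)
  run T9 (needs (4, 2), free (5, 3)); after release of (3, 1) the pool is (8, 4)
  run T8 (needs (5, 3), free (8, 4)); after release of (1, 0) the pool is (9, 4)


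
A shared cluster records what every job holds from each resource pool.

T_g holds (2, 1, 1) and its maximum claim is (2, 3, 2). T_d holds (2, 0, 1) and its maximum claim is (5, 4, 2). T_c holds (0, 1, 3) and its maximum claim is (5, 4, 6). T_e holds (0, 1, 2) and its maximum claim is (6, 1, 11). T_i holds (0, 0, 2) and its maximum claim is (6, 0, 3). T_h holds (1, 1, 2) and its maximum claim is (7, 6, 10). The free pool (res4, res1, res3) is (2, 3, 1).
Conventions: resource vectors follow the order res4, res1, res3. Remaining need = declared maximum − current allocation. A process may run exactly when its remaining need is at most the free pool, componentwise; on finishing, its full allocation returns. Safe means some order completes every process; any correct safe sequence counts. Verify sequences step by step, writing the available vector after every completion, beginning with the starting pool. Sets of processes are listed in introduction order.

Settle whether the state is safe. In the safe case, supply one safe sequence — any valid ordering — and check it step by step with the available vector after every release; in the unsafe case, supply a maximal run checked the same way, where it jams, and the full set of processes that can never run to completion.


The state is SAFE; one workable sequence: T_g, T_d, T_c, T_i, T_h, T_e.
Key observation: the first exact fit in this order is T_g — it needs (0, 2, 1) with (2, 3, 1) free, meeting a requested resource to the last unit.
Check, step by step:
  pool = (2, 3, 1)
  T_g needs (0, 2, 1) <= (2, 3, 1) -> finishes; pool += (2, 1, 1) = (4, 4, 2)
  T_d needs (3, 4, 1) <= (4, 4, 2) -> finishes; pool += (2, 0, 1) = (6, 4, 3)
  T_c needs (5, 3, 3) <= (6, 4, 3) -> finishes; pool += (0, 1, 3) = (6, 5, 6)
  T_i needs (6, 0, 1) <= (6, 5, 6) -> finishes; pool += (0, 0, 2) = (6, 5, 8)
  T_h needs (6, 5, 8) <= (6, 5, 8) -> finishes; pool += (1, 1, 2) = (7, 6, 10)
  T_e needs (6, 0, 9) <= (7, 6, 10) -> finishes; pool += (0, 1, 2) = (7, 7, 12)


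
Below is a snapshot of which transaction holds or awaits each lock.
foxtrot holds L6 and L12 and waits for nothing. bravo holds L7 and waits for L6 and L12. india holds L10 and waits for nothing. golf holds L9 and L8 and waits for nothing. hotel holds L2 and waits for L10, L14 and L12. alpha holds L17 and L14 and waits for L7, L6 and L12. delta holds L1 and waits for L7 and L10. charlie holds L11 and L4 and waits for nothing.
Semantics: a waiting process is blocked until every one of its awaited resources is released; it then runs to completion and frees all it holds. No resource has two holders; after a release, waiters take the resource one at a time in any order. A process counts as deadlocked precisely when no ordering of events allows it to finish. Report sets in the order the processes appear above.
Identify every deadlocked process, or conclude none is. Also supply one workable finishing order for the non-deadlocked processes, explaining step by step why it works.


No process is deadlocked.
Key observation: every chain of waits terminates; starting from the processes that wait on nothing, all the rest unlock in turn.
One completion order for the rest: charlie, foxtrot, india, bravo, golf, alpha, hotel, delta.
Verifying each step:
  charlie waits on nothing -> runs at once and releases L11 and L4
  foxtrot waits on nothing -> runs at once and releases L6 and L12
  india waits on nothing -> runs at once and releases L10
  run bravo (all its waits — L6 and L12 — are resolved); releases L7
  golf waits on nothing -> runs at once and releases L9 and L8
  run alpha (all its waits — L7, L6 and L12 — are resolved); releases L17 and L14
  run hotel (all its waits — L10, L14 and L12 — are resolved); releases L2
  run delta (all its waits — L7 and L10 — are resolved); releases L1


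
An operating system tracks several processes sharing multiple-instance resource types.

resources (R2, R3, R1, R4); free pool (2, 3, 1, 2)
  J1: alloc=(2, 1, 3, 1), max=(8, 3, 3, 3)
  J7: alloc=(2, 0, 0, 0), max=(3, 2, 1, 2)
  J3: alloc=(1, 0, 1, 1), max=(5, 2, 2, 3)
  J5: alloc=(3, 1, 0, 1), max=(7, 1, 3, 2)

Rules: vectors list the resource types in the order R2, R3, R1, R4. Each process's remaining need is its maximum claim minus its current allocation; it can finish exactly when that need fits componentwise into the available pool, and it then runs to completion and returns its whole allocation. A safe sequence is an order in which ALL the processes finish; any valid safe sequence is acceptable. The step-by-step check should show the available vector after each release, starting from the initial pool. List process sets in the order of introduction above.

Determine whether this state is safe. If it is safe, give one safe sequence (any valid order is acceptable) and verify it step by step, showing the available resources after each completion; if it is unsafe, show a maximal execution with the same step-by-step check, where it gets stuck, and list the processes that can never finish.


UNSAFE.
Key observation: after J7, J3 the pool peaks at (5, 3, 2, 3), and each blocked process is short somewhere: J1 on R2; J5 on R1.
The run J7, J3 cannot be extended any further. Walking it through:
  pool = (2, 3, 1, 2)
  J7: need (1, 2, 1, 2) fits (2, 3, 1, 2); releases (2, 0, 0, 0), pool now (4, 3, 1, 2)
  J3: need (4, 2, 1, 2) fits (4, 3, 1, 2); releases (1, 0, 1, 1), pool now (5, 3, 2, 3)
  J1 still needs (6, 2, 0, 2) but only (5, 3, 2, 3) is free — short on R2
  J5 still needs (4, 0, 3, 1) but only (5, 3, 2, 3) is free — short on R1
Permanently blocked: J1 and J5.


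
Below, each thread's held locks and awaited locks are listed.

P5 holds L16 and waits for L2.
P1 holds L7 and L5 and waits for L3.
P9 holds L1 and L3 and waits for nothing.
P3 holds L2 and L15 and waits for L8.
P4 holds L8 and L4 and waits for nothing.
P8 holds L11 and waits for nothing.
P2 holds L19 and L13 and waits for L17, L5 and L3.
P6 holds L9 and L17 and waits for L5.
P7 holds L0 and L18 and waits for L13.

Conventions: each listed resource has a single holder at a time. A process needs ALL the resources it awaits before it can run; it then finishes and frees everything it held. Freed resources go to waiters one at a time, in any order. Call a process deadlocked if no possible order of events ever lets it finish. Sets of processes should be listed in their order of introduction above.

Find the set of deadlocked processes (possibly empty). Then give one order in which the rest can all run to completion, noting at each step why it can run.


The deadlocked set is empty.
Key observation: the wait graph is acyclic; completion cascades from the unblocked processes through everyone else.
A valid finishing order for the others: P9, P1, P6, P4, P3, P8, P5, P2, P7.
Verifying each step:
  P9: no waits; runs immediately, freeing L1 and L3
  run P1 (all its waits — L3 — are resolved); releases L7 and L5
  run P6 (all its waits — L5 — are resolved); releases L9 and L17
  P4: no waits; runs immediately, freeing L8 and L4
  run P3 (all its waits — L8 — are resolved); releases L2 and L15
  P8: no waits; runs immediately, freeing L11
  run P5 (all its waits — L2 — are resolved); releases L16
  run P2 (all its waits — L17, L5 and L3 — are resolved); releases L19 and L13
  run P7 (all its waits — L13 — are resolved); releases L0 and L18


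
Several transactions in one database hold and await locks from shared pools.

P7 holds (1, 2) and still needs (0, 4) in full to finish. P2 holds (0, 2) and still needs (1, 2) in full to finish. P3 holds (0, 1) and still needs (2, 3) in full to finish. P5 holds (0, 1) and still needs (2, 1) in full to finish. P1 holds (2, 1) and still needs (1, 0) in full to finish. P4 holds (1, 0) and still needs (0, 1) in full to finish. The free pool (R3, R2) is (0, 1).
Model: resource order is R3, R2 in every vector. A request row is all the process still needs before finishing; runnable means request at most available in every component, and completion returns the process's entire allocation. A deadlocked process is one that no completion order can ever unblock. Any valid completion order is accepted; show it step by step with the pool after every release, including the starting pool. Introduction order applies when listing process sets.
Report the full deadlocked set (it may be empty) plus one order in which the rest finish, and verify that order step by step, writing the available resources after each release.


The deadlocked set is empty.
Key observation: P4 fits the free pool immediately, and its release cascades until everyone finishes.
A valid finishing order for the others: P4, P1, P2, P5, P3, P7. Step-by-step check:
  pool = (0, 1)
  P4 needs (0, 1) <= (0, 1) -> finishes; pool += (1, 0) = (1, 1)
  P1 needs (1, 0) <= (1, 1) -> finishes; pool += (2, 1) = (3, 2)
  P2 needs (1, 2) <= (3, 2) -> finishes; pool += (0, 2) = (3, 4)
  P5 needs (2, 1) <= (3, 4) -> finishes; pool += (0, 1) = (3, 5)
  P3 needs (2, 3) <= (3, 5) -> finishes; pool += (0, 1) = (3, 6)
  P7 needs (0, 4) <= (3, 6) -> finishes; pool += (1, 2) = (4, 8)


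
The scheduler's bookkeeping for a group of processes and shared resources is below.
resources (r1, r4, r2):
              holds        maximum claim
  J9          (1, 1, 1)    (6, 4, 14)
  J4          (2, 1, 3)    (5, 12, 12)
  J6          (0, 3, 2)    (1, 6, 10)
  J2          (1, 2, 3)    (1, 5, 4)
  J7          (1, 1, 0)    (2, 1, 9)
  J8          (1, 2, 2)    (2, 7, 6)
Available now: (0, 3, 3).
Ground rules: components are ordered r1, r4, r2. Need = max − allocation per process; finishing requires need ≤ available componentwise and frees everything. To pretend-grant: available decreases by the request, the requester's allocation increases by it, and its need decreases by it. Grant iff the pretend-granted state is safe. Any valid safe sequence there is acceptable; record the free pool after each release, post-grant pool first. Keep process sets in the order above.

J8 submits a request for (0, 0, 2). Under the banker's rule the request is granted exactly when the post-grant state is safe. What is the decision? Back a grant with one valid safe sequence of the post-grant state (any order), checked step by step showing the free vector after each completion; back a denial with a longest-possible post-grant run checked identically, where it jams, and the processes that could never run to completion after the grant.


GRANT: granting preserves safety; a valid post-grant sequence is J2, J8, J6, J7, J4, J9.
Key observation: granting shrinks the pool to (0, 3, 1), yet J2 still fits and the chain goes through.
Step-by-step check of the post-grant state:
  pool = (0, 3, 1)
  run J2 (needs (0, 3, 1), free (0, 3, 1)); after release of (1, 2, 3) the pool is (1, 5, 4)
  run J8 (needs (1, 5, 2), free (1, 5, 4)); after release of (1, 2, 4) the pool is (2, 7, 8)
  run J6 (needs (1, 3, 8), free (2, 7, 8)); after release of (0, 3, 2) the pool is (2, 10, 10)
  run J7 (needs (1, 0, 9), free (2, 10, 10)); after release of (1, 1, 0) the pool is (3, 11, 10)
  run J4 (needs (3, 11, 9), free (3, 11, 10)); after release of (2, 1, 3) the pool is (5, 12, 13)
  run J9 (needs (5, 3, 13), free (5, 12, 13)); after release of (1, 1, 1) the pool is (6, 13, 14)


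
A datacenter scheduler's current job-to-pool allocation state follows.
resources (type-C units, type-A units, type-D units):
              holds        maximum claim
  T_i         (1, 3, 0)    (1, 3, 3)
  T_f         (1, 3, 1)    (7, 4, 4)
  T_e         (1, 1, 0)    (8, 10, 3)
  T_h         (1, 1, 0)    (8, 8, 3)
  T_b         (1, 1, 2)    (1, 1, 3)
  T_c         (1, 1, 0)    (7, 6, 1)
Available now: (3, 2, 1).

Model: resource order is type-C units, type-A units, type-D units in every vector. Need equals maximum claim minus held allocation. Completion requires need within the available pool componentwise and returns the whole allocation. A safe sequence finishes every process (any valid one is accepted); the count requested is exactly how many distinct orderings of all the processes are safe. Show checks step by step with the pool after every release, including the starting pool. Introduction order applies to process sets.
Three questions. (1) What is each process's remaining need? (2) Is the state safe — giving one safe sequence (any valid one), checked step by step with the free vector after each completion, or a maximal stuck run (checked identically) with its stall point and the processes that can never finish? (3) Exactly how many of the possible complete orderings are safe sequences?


(1) Remaining need (order type-C units, type-A units, type-D units):
  T_i: (0, 0, 3)
  T_f: (6, 1, 3)
  T_e: (7, 9, 3)
  T_h: (7, 7, 3)
  T_b: (0, 0, 1)
  T_c: (6, 5, 1)
(2) The state is UNSAFE.
Key observation: the pool after T_b, T_i is (5, 6, 3); every surviving request exceeds it in type-C units, so progress ends there.
A maximal execution: T_b, T_i — then nothing else fits. Check, step by step:
  pool = (3, 2, 1)
  run T_b (needs (0, 0, 1), free (3, 2, 1)); after release of (1, 1, 2) the pool is (4, 3, 3)
  run T_i (needs (0, 0, 3), free (4, 3, 3)); after release of (1, 3, 0) the pool is (5, 6, 3)
  T_f cannot run: need (6, 1, 3) vs free (5, 6, 3) (insufficient type-C units)
  T_e cannot run: need (7, 9, 3) vs free (5, 6, 3) (insufficient type-C units and type-A units)
  T_h cannot run: need (7, 7, 3) vs free (5, 6, 3) (insufficient type-C units and type-A units)
  T_c cannot run: need (6, 5, 1) vs free (5, 6, 3) (insufficient type-C units)
Never able to finish: T_f, T_e, T_h and T_c.
(3) Exactly 0 of the possible complete orderings are safe sequences.


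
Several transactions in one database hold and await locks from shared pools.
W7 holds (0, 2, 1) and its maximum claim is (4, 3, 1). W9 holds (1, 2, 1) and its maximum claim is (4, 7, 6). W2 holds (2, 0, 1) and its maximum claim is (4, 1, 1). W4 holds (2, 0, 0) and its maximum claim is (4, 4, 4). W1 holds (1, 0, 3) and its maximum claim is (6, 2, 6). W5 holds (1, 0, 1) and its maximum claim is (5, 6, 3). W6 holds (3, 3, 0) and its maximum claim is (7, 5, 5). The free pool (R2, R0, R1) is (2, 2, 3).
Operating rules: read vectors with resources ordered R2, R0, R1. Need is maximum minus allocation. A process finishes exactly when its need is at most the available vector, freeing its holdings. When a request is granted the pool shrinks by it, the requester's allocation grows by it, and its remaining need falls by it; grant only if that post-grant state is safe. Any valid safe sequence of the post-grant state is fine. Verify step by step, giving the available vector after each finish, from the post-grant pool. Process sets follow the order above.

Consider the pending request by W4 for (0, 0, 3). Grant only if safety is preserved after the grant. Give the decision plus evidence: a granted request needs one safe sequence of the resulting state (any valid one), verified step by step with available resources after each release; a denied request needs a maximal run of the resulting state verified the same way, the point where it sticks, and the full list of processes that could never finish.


GRANT. The post-grant state is safe; one safe sequence: W2, W7, W4, W6, W9, W5, W1.
Key observation: (2, 2, 0) free after granting still covers W2 first, and each release covers the next.
Check on the post-grant state, step by step:
  pool = (2, 2, 0)
  W2: need (2, 1, 0) fits (2, 2, 0); releases (2, 0, 1), pool now (4, 2, 1)
  W7: need (4, 1, 0) fits (4, 2, 1); releases (0, 2, 1), pool now (4, 4, 2)
  W4: need (2, 4, 1) fits (4, 4, 2); releases (2, 0, 3), pool now (6, 4, 5)
  W6: need (4, 2, 5) fits (6, 4, 5); releases (3, 3, 0), pool now (9, 7, 5)
  W9: need (3, 5, 5) fits (9, 7, 5); releases (1, 2, 1), pool now (10, 9, 6)
  W5: need (4, 6, 2) fits (10, 9, 6); releases (1, 0, 1), pool now (11, 9, 7)
  W1: need (5, 2, 3) fits (11, 9, 7); releases (1, 0, 3), pool now (12, 9, 10)


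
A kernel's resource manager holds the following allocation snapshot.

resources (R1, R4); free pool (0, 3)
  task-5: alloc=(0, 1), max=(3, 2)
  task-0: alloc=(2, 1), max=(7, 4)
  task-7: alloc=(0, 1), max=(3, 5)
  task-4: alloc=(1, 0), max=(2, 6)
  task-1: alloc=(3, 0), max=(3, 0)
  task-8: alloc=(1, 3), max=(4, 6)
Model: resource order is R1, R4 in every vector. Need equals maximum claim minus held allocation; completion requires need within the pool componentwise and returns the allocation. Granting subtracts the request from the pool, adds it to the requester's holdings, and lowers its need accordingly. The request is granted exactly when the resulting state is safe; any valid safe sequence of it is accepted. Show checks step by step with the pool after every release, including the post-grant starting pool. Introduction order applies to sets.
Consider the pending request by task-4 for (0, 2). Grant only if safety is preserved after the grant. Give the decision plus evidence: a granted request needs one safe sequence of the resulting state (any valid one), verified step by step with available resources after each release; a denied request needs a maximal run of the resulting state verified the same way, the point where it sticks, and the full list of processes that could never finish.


DENY — the pretend-granted state is unsafe.
Key observation: once task-1, task-5 finish, the pool peaks at (3, 2) — and every remaining process still needs more R4 than that.
On the post-grant state, task-1, task-5 is a maximal run — nothing extends it. Walking it through:
  pool = (0, 1)
  task-1 needs (0, 0) <= (0, 1) -> finishes; pool += (3, 0) = (3, 1)
  task-5 needs (3, 1) <= (3, 1) -> finishes; pool += (0, 1) = (3, 2)
  task-0 still needs (5, 3) but only (3, 2) is free — short on R1 and R4
  task-7 still needs (3, 4) but only (3, 2) is free — short on R4
  task-4 still needs (1, 4) but only (3, 2) is free — short on R4
  task-8 still needs (3, 3) but only (3, 2) is free — short on R4
Had the request been granted, task-0, task-7, task-4 and task-8 could never finish.


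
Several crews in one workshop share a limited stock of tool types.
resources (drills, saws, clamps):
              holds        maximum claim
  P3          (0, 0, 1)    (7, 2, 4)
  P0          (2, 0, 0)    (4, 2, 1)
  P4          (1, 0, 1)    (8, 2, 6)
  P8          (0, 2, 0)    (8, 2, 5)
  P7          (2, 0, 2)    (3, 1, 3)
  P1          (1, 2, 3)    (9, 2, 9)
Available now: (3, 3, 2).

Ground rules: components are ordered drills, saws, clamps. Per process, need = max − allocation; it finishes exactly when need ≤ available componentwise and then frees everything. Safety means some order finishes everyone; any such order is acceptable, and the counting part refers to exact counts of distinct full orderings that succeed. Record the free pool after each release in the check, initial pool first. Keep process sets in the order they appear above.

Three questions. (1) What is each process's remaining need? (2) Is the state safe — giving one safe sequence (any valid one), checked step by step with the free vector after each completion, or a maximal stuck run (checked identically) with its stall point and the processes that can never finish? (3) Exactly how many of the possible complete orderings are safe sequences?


(1) Remaining need (order drills, saws, clamps):
  P3: (7, 2, 3)
  P0: (2, 2, 1)
  P4: (7, 2, 5)
  P8: (8, 0, 5)
  P7: (1, 1, 1)
  P1: (8, 0, 6)
(2) SAFE. One safe sequence: P7, P0, P3, P4, P8, P1.
Key observation: P3 marks the first exact bind of the order: its need (7, 2, 3) fits the free (7, 3, 4) with zero slack on a requested resource.
Verifying each step:
  pool = (3, 3, 2)
  run P7 (needs (1, 1, 1), free (3, 3, 2)); after release of (2, 0, 2) the pool is (5, 3, 4)
  run P0 (needs (2, 2, 1), free (5, 3, 4)); after release of (2, 0, 0) the pool is (7, 3, 4)
  run P3 (needs (7, 2, 3), free (7, 3, 4)); after release of (0, 0, 1) the pool is (7, 3, 5)
  run P4 (needs (7, 2, 5), free (7, 3, 5)); after release of (1, 0, 1) the pool is (8, 3, 6)
  run P8 (needs (8, 0, 5), free (8, 3, 6)); after release of (0, 2, 0) the pool is (8, 5, 6)
  run P1 (needs (8, 0, 6), free (8, 5, 6)); after release of (1, 2, 3) the pool is (9, 7, 9)
(3) The exact count: 4 of the possible complete orderings are safe sequences.


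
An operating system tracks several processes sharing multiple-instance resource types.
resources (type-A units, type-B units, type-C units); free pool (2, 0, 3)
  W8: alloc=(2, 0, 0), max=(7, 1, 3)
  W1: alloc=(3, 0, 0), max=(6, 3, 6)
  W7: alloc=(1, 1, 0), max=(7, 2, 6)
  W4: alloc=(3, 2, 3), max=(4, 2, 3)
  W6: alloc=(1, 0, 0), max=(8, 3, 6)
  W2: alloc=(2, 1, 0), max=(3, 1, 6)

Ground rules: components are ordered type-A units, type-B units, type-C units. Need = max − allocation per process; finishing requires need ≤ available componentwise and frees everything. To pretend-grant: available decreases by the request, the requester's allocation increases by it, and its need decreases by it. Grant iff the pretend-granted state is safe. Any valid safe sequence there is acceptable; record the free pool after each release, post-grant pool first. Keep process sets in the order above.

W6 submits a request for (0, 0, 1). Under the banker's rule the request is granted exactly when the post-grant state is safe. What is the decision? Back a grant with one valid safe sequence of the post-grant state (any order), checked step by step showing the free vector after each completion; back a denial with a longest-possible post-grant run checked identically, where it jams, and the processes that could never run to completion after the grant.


DENY — the pretend-granted state is unsafe.
Key observation: after W4, W8 the pool peaks at (7, 2, 5), and each blocked process is short somewhere: W1 on type-B units, type-C units; W7 on type-C units; W6 on type-B units; W2 on type-C units.
After a pretend grant, a maximal execution: W4, W8 — then nothing else fits. Verifying each step:
  pool = (2, 0, 2)
  W4 needs (1, 0, 0) <= (2, 0, 2) -> finishes; pool += (3, 2, 3) = (5, 2, 5)
  W8 needs (5, 1, 3) <= (5, 2, 5) -> finishes; pool += (2, 0, 0) = (7, 2, 5)
  W1 cannot run: need (3, 3, 6) vs free (7, 2, 5) (insufficient type-B units and type-C units)
  W7 cannot run: need (6, 1, 6) vs free (7, 2, 5) (insufficient type-C units)
  W6 cannot run: need (7, 3, 5) vs free (7, 2, 5) (insufficient type-B units)
  W2 cannot run: need (1, 0, 6) vs free (7, 2, 5) (insufficient type-C units)
Had the request been granted, W1, W7, W6 and W2 could never finish.


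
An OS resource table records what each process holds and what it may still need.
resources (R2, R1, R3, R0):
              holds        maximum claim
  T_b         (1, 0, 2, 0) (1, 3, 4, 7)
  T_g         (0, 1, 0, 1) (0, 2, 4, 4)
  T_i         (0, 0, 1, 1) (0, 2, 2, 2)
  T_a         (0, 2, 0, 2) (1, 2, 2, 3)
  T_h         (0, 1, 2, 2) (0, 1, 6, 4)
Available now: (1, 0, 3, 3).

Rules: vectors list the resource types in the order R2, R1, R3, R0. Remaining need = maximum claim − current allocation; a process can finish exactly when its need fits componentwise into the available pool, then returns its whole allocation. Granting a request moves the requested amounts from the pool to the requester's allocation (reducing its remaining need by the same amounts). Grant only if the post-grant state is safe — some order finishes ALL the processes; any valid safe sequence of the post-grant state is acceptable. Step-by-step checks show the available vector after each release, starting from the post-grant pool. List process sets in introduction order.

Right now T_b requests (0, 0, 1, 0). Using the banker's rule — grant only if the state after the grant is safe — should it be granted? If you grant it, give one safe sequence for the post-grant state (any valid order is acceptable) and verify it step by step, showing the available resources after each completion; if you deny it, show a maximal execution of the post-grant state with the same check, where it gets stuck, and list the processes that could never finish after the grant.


DENY: after the grant no complete ordering would exist.
Key observation: after T_a, T_i the pool peaks at (1, 2, 3, 6), and each blocked process is short somewhere: T_b on R1, R0; T_g on R3; T_h on R3.
On the post-grant state, T_a, T_i is a maximal run — nothing extends it. Check, step by step:
  pool = (1, 0, 2, 3)
  T_a needs (1, 0, 2, 1) <= (1, 0, 2, 3) -> finishes; pool += (0, 2, 0, 2) = (1, 2, 2, 5)
  T_i needs (0, 2, 1, 1) <= (1, 2, 2, 5) -> finishes; pool += (0, 0, 1, 1) = (1, 2, 3, 6)
  T_b still needs (0, 3, 1, 7) but only (1, 2, 3, 6) is free — short on R1 and R0
  T_g still needs (0, 1, 4, 3) but only (1, 2, 3, 6) is free — short on R3
  T_h still needs (0, 0, 4, 2) but only (1, 2, 3, 6) is free — short on R3
Post-grant, the permanently blocked set is T_b, T_g and T_h.


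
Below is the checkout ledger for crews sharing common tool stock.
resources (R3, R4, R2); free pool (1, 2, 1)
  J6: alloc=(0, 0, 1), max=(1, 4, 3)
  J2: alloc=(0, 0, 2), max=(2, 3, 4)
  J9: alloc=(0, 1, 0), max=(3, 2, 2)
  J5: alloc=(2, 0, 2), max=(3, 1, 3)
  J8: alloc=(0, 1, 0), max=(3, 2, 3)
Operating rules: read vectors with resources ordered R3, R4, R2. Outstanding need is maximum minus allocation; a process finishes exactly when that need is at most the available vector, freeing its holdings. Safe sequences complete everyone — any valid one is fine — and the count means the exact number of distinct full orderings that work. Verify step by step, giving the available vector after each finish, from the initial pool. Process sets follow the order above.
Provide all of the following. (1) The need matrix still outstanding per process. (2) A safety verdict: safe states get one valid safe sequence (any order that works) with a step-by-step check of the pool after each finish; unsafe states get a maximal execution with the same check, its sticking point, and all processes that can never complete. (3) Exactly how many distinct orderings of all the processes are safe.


(1) Remaining need (order R3, R4, R2):
  J6: (1, 4, 2)
  J2: (2, 3, 2)
  J9: (3, 1, 2)
  J5: (1, 1, 1)
  J8: (3, 1, 3)
(2) SAFE — a valid safe sequence is J5, J9, J8, J2, J6.
Key observation: the first exact fit in this order is J5 — it needs (1, 1, 1) with (1, 2, 1) free, meeting a requested resource to the last unit.
Verifying each step:
  pool = (1, 2, 1)
  run J5 (needs (1, 1, 1), free (1, 2, 1)); after release of (2, 0, 2) the pool is (3, 2, 3)
  run J9 (needs (3, 1, 2), free (3, 2, 3)); after release of (0, 1, 0) the pool is (3, 3, 3)
  run J8 (needs (3, 1, 3), free (3, 3, 3)); after release of (0, 1, 0) the pool is (3, 4, 3)
  run J2 (needs (2, 3, 2), free (3, 4, 3)); after release of (0, 0, 2) the pool is (3, 4, 5)
  run J6 (needs (1, 4, 2), free (3, 4, 5)); after release of (0, 0, 1) the pool is (3, 4, 6)
(3) Exactly 6 of the possible complete orderings are safe sequences.


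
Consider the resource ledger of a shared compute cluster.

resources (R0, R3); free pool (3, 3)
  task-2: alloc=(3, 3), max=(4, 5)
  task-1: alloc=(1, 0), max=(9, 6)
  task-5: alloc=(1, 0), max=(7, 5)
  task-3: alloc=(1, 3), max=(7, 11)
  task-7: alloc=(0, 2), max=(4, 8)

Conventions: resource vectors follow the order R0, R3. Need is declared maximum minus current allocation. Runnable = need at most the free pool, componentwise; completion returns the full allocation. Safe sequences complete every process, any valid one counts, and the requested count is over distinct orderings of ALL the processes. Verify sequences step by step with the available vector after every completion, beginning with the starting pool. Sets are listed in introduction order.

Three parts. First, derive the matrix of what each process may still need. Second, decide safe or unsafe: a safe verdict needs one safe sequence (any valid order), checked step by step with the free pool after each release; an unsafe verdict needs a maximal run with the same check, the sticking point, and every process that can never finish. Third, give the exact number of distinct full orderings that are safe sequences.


(1) Need matrix, components ordered R0, R3:
  task-2: (1, 2)
  task-1: (8, 6)
  task-5: (6, 5)
  task-3: (6, 8)
  task-7: (4, 6)
(2) SAFE — a valid safe sequence is task-2, task-7, task-5, task-3, task-1.
Key observation: task-7 marks the first exact bind of the order: its need (4, 6) fits the free (6, 6) with zero slack on a requested resource.
Step-by-step check:
  pool = (3, 3)
  task-2: need (1, 2) fits (3, 3); releases (3, 3), pool now (6, 6)
  task-7: need (4, 6) fits (6, 6); releases (0, 2), pool now (6, 8)
  task-5: need (6, 5) fits (6, 8); releases (1, 0), pool now (7, 8)
  task-3: need (6, 8) fits (7, 8); releases (1, 3), pool now (8, 11)
  task-1: need (8, 6) fits (8, 11); releases (1, 0), pool now (9, 11)
(3) The exact count: 3 of the possible complete orderings are safe sequences.


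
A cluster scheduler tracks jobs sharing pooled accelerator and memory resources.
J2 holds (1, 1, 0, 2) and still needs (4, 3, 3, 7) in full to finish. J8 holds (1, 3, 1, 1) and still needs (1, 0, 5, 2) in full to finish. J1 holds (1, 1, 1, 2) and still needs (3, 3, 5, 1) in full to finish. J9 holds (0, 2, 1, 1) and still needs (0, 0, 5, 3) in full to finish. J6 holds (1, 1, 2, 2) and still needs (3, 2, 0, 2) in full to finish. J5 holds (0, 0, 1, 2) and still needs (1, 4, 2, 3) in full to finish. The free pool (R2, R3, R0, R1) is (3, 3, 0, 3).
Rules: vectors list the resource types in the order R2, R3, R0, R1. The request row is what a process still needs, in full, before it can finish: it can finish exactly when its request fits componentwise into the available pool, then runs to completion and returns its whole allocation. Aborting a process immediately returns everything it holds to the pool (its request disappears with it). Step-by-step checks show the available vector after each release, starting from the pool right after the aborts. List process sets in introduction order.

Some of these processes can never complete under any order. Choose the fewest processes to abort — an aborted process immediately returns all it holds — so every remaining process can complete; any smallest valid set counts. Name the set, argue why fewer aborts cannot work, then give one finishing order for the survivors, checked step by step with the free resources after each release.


Abort J8 and J9.
Key observation: before aborting J8 and J9, J1 was permanently blocked — no order could ever run it; afterwards it completes at step 4.
Why nothing smaller works — every single abort fails: J2 alone leaves J8 blocked (short on R0); J8 alone leaves J1 blocked (short on R0); J1 alone leaves J8 blocked (short on R0); J9 alone leaves J8 blocked (short on R0); J6 alone leaves J8 blocked (short on R0); J5 alone leaves J8 blocked (short on R0).
The survivors complete as J5, J2, J6, J1. Check, step by step (starting from the post-abort pool):
  pool = (4, 8, 2, 5)
  J5: need (1, 4, 2, 3) fits (4, 8, 2, 5); releases (0, 0, 1, 2), pool now (4, 8, 3, 7)
  J2: need (4, 3, 3, 7) fits (4, 8, 3, 7); releases (1, 1, 0, 2), pool now (5, 9, 3, 9)
  J6: need (3, 2, 0, 2) fits (5, 9, 3, 9); releases (1, 1, 2, 2), pool now (6, 10, 5, 11)
  J1: need (3, 3, 5, 1) fits (6, 10, 5, 11); releases (1, 1, 1, 2), pool now (7, 11, 6, 13)
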